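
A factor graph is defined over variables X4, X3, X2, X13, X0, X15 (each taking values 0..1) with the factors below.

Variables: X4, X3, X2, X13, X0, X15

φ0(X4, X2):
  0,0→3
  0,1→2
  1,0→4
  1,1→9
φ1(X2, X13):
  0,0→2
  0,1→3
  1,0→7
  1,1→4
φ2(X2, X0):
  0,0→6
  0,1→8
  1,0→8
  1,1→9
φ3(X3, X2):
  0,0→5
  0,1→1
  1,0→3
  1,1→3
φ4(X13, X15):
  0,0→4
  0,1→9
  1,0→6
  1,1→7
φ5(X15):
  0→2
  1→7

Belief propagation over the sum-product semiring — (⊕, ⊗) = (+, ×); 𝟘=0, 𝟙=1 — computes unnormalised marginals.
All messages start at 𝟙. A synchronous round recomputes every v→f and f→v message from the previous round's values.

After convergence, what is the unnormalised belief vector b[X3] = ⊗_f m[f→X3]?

init: all messages = 𝟙 over 2 values
r1 m[φ0→X4] = [5, 13]
r1 m[φ0→X2] = [7, 11]
r1 m[φ1→X2] = [5, 11]
r1 m[φ1→X13] = [9, 7]
r1 m[φ2→X2] = [14, 17]
r1 m[φ2→X0] = [14, 17]
r1 m[φ3→X3] = [6, 6]
r1 m[φ3→X2] = [8, 4]
r1 m[φ4→X13] = [13, 13]
r1 m[φ4→X15] = [10, 16]
r1 m[φ5→X15] = [2, 7]
r1 m[X4→φ0] = [1, 1]
r1 m[X3→φ3] = [1, 1]
r1 m[X2→φ0] = [1, 1]
r1 m[X2→φ1] = [1, 1]
r1 m[X2→φ2] = [1, 1]
r1 m[X2→φ3] = [1, 1]
r1 m[X13→φ1] = [1, 1]
r1 m[X13→φ4] = [1, 1]
r1 m[X0→φ2] = [1, 1]
r1 m[X15→φ4] = [1, 1]
r1 m[X15→φ5] = [1, 1]
r2 m[φ0→X4] = [5, 13]
r2 m[φ0→X2] = [7, 11]
r2 m[φ1→X2] = [5, 11]
r2 m[φ1→X13] = [9, 7]
r2 m[φ2→X2] = [14, 17]
r2 m[φ2→X0] = [14, 17]
r2 m[φ3→X3] = [6, 6]
r2 m[φ3→X2] = [8, 4]
r2 m[φ4→X13] = [13, 13]
r2 m[φ4→X15] = [10, 16]
r2 m[φ5→X15] = [2, 7]
r2 m[X4→φ0] = [1, 1]
r2 m[X3→φ3] = [1, 1]
r2 m[X2→φ0] = [560, 748]
r2 m[X2→φ1] = [784, 748]
r2 m[X2→φ2] = [280, 484]
r2 m[X2→φ3] = [490, 2057]
r2 m[X13→φ1] = [13, 13]
r2 m[X13→φ4] = [9, 7]
r2 m[X0→φ2] = [1, 1]
r2 m[X15→φ4] = [2, 7]
r2 m[X15→φ5] = [10, 16]
r3 m[φ0→X4] = [3176, 8972]
r3 m[φ0→X2] = [7, 11]
r3 m[φ1→X2] = [65, 143]
r3 m[φ1→X13] = [6804, 5344]
r3 m[φ2→X2] = [14, 17]
r3 m[φ2→X0] = [5552, 6596]
r3 m[φ3→X3] = [4507, 7641]
r3 m[φ3→X2] = [8, 4]
r3 m[φ4→X13] = [71, 61]
r3 m[φ4→X15] = [78, 130]
r3 m[φ5→X15] = [2, 7]
r3 m[X4→φ0] = [1, 1]
r3 m[X3→φ3] = [1, 1]
r3 m[X2→φ0] = [560, 748]
r3 m[X2→φ1] = [784, 748]
r3 m[X2→φ2] = [280, 484]
r3 m[X2→φ3] = [490, 2057]
r3 m[X13→φ1] = [13, 13]
r3 m[X13→φ4] = [9, 7]
r3 m[X0→φ2] = [1, 1]
r3 m[X15→φ4] = [2, 7]
r3 m[X15→φ5] = [10, 16]
r4 m[φ0→X4] = [3176, 8972]
r4 m[φ0→X2] = [7, 11]
r4 m[φ1→X2] = [65, 143]
r4 m[φ1→X13] = [6804, 5344]
r4 m[φ2→X2] = [14, 17]
r4 m[φ2→X0] = [5552, 6596]
r4 m[φ3→X3] = [4507, 7641]
r4 m[φ3→X2] = [8, 4]
r4 m[φ4→X13] = [71, 61]
r4 m[φ4→X15] = [78, 130]
r4 m[φ5→X15] = [2, 7]
r4 m[X4→φ0] = [1, 1]
r4 m[X3→φ3] = [1, 1]
r4 m[X2→φ0] = [7280, 9724]
r4 m[X2→φ1] = [784, 748]
r4 m[X2→φ2] = [3640, 6292]
r4 m[X2→φ3] = [6370, 26741]
r4 m[X13→φ1] = [71, 61]
r4 m[X13→φ4] = [6804, 5344]
r4 m[X0→φ2] = [1, 1]
r4 m[X15→φ4] = [2, 7]
r4 m[X15→φ5] = [78, 130]
r5 m[φ0→X4] = [41288, 116636]
r5 m[φ0→X2] = [7, 11]
r5 m[φ1→X2] = [325, 741]
r5 m[φ1→X13] = [6804, 5344]
r5 m[φ2→X2] = [14, 17]
r5 m[φ2→X0] = [72176, 85748]
r5 m[φ3→X3] = [58591, 99333]
r5 m[φ3→X2] = [8, 4]
r5 m[φ4→X13] = [71, 61]
r5 m[φ4→X15] = [59280, 98644]
r5 m[φ5→X15] = [2, 7]
r5 m[X4→φ0] = [1, 1]
r5 m[X3→φ3] = [1, 1]
r5 m[X2→φ0] = [7280, 9724]
r5 m[X2→φ1] = [784, 748]
r5 m[X2→φ2] = [3640, 6292]
r5 m[X2→φ3] = [6370, 26741]
r5 m[X13→φ1] = [71, 61]
r5 m[X13→φ4] = [6804, 5344]
r5 m[X0→φ2] = [1, 1]
r5 m[X15→φ4] = [2, 7]
r5 m[X15→φ5] = [78, 130]
r6 m[φ0→X4] = [41288, 116636]
r6 m[φ0→X2] = [7, 11]
r6 m[φ1→X2] = [325, 741]
r6 m[φ1→X13] = [6804, 5344]
r6 m[φ2→X2] = [14, 17]
r6 m[φ2→X0] = [72176, 85748]
r6 m[φ3→X3] = [58591, 99333]
r6 m[φ3→X2] = [8, 4]
r6 m[φ4→X13] = [71, 61]
r6 m[φ4→X15] = [59280, 98644]
r6 m[φ5→X15] = [2, 7]
r6 m[X4→φ0] = [1, 1]
r6 m[X3→φ3] = [1, 1]
r6 m[X2→φ0] = [36400, 50388]
r6 m[X2→φ1] = [784, 748]
r6 m[X2→φ2] = [18200, 32604]
r6 m[X2→φ3] = [31850, 138567]
r6 m[X13→φ1] = [71, 61]
r6 m[X13→φ4] = [6804, 5344]
r6 m[X0→φ2] = [1, 1]
r6 m[X15→φ4] = [2, 7]
r6 m[X15→φ5] = [59280, 98644]
r7 m[φ0→X4] = [209976, 599092]
r7 m[φ0→X2] = [7, 11]
r7 m[φ1→X2] = [325, 741]
r7 m[φ1→X13] = [6804, 5344]
r7 m[φ2→X2] = [14, 17]
r7 m[φ2→X0] = [370032, 439036]
r7 m[φ3→X3] = [297817, 511251]
r7 m[φ3→X2] = [8, 4]
r7 m[φ4→X13] = [71, 61]
r7 m[φ4→X15] = [59280, 98644]
r7 m[φ5→X15] = [2, 7]
r7 m[X4→φ0] = [1, 1]
r7 m[X3→φ3] = [1, 1]
r7 m[X2→φ0] = [36400, 50388]
r7 m[X2→φ1] = [784, 748]
r7 m[X2→φ2] = [18200, 32604]
r7 m[X2→φ3] = [31850, 138567]
r7 m[X13→φ1] = [71, 61]
r7 m[X13→φ4] = [6804, 5344]
r7 m[X0→φ2] = [1, 1]
r7 m[X15→φ4] = [2, 7]
r7 m[X15→φ5] = [59280, 98644]
r8 m[φ0→X4] = [209976, 599092]
r8 m[φ0→X2] = [7, 11]
r8 m[φ1→X2] = [325, 741]
r8 m[φ1→X13] = [6804, 5344]
r8 m[φ2→X2] = [14, 17]
r8 m[φ2→X0] = [370032, 439036]
r8 m[φ3→X3] = [297817, 511251]
r8 m[φ3→X2] = [8, 4]
r8 m[φ4→X13] = [71, 61]
r8 m[φ4→X15] = [59280, 98644]
r8 m[φ5→X15] = [2, 7]
r8 m[X4→φ0] = [1, 1]
r8 m[X3→φ3] = [1, 1]
r8 m[X2→φ0] = [36400, 50388]
r8 m[X2→φ1] = [784, 748]
r8 m[X2→φ2] = [18200, 32604]
r8 m[X2→φ3] = [31850, 138567]
r8 m[X13→φ1] = [71, 61]
r8 m[X13→φ4] = [6804, 5344]
r8 m[X0→φ2] = [1, 1]
r8 m[X15→φ4] = [2, 7]
r8 m[X15→φ5] = [59280, 98644]
fixed point reached at round 8
b[X3] = ⊗ incoming = [297817, 511251]

b[X3] = [297817, 511251]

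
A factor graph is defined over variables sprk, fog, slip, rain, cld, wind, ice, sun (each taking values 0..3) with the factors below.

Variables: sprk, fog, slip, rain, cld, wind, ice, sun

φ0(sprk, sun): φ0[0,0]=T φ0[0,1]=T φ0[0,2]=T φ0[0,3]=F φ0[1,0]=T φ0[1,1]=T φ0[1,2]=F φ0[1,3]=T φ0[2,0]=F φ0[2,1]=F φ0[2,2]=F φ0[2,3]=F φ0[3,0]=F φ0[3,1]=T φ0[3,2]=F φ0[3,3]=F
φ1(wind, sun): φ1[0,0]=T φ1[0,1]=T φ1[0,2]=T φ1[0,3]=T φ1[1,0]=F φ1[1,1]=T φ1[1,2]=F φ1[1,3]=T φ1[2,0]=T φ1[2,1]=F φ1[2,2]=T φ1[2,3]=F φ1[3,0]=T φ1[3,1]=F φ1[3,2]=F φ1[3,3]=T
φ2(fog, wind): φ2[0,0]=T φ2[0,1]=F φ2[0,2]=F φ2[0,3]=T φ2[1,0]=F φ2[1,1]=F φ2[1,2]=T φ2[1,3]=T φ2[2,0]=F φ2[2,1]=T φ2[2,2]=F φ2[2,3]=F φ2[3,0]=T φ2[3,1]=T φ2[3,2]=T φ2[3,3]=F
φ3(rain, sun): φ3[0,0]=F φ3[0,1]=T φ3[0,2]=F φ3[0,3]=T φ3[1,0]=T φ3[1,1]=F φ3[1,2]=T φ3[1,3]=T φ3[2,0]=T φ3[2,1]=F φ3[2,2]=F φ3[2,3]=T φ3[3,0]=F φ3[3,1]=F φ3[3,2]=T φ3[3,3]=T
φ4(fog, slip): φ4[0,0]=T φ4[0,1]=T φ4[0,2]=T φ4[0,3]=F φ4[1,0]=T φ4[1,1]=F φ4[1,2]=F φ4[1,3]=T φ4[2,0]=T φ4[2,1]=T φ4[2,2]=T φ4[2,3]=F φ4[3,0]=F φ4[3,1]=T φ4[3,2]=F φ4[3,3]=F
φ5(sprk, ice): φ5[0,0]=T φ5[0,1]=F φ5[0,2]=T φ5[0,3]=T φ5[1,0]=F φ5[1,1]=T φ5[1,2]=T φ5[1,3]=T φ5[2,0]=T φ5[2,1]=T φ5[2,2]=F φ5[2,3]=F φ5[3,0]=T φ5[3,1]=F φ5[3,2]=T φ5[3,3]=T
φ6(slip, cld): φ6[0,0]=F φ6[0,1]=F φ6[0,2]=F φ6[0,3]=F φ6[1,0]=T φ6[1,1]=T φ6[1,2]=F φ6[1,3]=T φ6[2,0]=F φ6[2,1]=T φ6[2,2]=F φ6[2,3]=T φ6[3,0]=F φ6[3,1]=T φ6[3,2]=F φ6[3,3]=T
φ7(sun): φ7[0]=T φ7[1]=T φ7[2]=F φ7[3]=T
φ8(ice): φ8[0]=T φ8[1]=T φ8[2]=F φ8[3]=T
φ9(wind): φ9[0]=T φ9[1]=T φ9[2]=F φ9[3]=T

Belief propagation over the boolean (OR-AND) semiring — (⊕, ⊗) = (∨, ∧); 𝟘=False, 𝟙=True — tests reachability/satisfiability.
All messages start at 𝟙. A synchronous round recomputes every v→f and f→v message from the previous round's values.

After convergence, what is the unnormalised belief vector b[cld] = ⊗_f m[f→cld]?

b[cld] = [T, T, F, T]

init: all messages = 𝟙 over 4 values
r1 m[φ0→sprk] = [T, T, F, T]
r1 m[φ0→sun] = [T, T, T, T]
r1 m[φ1→wind] = [T, T, T, T]
r1 m[φ1→sun] = [T, T, T, T]
r1 m[φ2→fog] = [T, T, T, T]
r1 m[φ2→wind] = [T, T, T, T]
r1 m[φ3→rain] = [T, T, T, T]
r1 m[φ3→sun] = [T, T, T, T]
r1 m[φ4→fog] = [T, T, T, T]
r1 m[φ4→slip] = [T, T, T, T]
r1 m[φ5→sprk] = [T, T, T, T]
r1 m[φ5→ice] = [T, T, T, T]
r1 m[φ6→slip] = [F, T, T, T]
r1 m[φ6→cld] = [T, T, F, T]
r1 m[φ7→sun] = [T, T, F, T]
r1 m[φ8→ice] = [T, T, F, T]
r1 m[φ9→wind] = [T, T, F, T]
r1 m[sprk→φ0] = [T, T, T, T]
r1 m[sprk→φ5] = [T, T, T, T]
r1 m[fog→φ2] = [T, T, T, T]
r1 m[fog→φ4] = [T, T, T, T]
r1 m[slip→φ4] = [T, T, T, T]
r1 m[slip→φ6] = [T, T, T, T]
r1 m[rain→φ3] = [T, T, T, T]
r1 m[cld→φ6] = [T, T, T, T]
r1 m[wind→φ1] = [T, T, T, T]
r1 m[wind→φ2] = [T, T, T, T]
r1 m[wind→φ9] = [T, T, T, T]
r1 m[ice→φ5] = [T, T, T, T]
r1 m[ice→φ8] = [T, T, T, T]
r1 m[sun→φ0] = [T, T, T, T]
r1 m[sun→φ1] = [T, T, T, T]
r1 m[sun→φ3] = [T, T, T, T]
r1 m[sun→φ7] = [T, T, T, T]
r2 m[φ0→sprk] = [T, T, F, T]
r2 m[φ0→sun] = [T, T, T, T]
r2 m[φ1→wind] = [T, T, T, T]
r2 m[φ1→sun] = [T, T, T, T]
r2 m[φ2→fog] = [T, T, T, T]
r2 m[φ2→wind] = [T, T, T, T]
r2 m[φ3→rain] = [T, T, T, T]
r2 m[φ3→sun] = [T, T, T, T]
r2 m[φ4→fog] = [T, T, T, T]
r2 m[φ4→slip] = [T, T, T, T]
r2 m[φ5→sprk] = [T, T, T, T]
r2 m[φ5→ice] = [T, T, T, T]
r2 m[φ6→slip] = [F, T, T, T]
r2 m[φ6→cld] = [T, T, F, T]
r2 m[φ7→sun] = [T, T, F, T]
r2 m[φ8→ice] = [T, T, F, T]
r2 m[φ9→wind] = [T, T, F, T]
r2 m[sprk→φ0] = [T, T, T, T]
r2 m[sprk→φ5] = [T, T, F, T]
r2 m[fog→φ2] = [T, T, T, T]
r2 m[fog→φ4] = [T, T, T, T]
r2 m[slip→φ4] = [F, T, T, T]
r2 m[slip→φ6] = [T, T, T, T]
r2 m[rain→φ3] = [T, T, T, T]
r2 m[cld→φ6] = [T, T, T, T]
r2 m[wind→φ1] = [T, T, F, T]
r2 m[wind→φ2] = [T, T, F, T]
r2 m[wind→φ9] = [T, T, T, T]
r2 m[ice→φ5] = [T, T, F, T]
r2 m[ice→φ8] = [T, T, T, T]
r2 m[sun→φ0] = [T, T, F, T]
r2 m[sun→φ1] = [T, T, F, T]
r2 m[sun→φ3] = [T, T, F, T]
r2 m[sun→φ7] = [T, T, T, T]
r3 m[φ0→sprk] = [T, T, F, T]
r3 m[φ0→sun] = [T, T, T, T]
r3 m[φ1→wind] = [T, T, T, T]
r3 m[φ1→sun] = [T, T, T, T]
r3 m[φ2→fog] = [T, T, T, T]
r3 m[φ2→wind] = [T, T, T, T]
r3 m[φ3→rain] = [T, T, T, T]
r3 m[φ3→sun] = [T, T, T, T]
r3 m[φ4→fog] = [T, T, T, T]
r3 m[φ4→slip] = [T, T, T, T]
r3 m[φ5→sprk] = [T, T, T, T]
r3 m[φ5→ice] = [T, T, T, T]
r3 m[φ6→slip] = [F, T, T, T]
r3 m[φ6→cld] = [T, T, F, T]
r3 m[φ7→sun] = [T, T, F, T]
r3 m[φ8→ice] = [T, T, F, T]
r3 m[φ9→wind] = [T, T, F, T]
r3 m[sprk→φ0] = [T, T, T, T]
r3 m[sprk→φ5] = [T, T, F, T]
r3 m[fog→φ2] = [T, T, T, T]
r3 m[fog→φ4] = [T, T, T, T]
r3 m[slip→φ4] = [F, T, T, T]
r3 m[slip→φ6] = [T, T, T, T]
r3 m[rain→φ3] = [T, T, T, T]
r3 m[cld→φ6] = [T, T, T, T]
r3 m[wind→φ1] = [T, T, F, T]
r3 m[wind→φ2] = [T, T, F, T]
r3 m[wind→φ9] = [T, T, T, T]
r3 m[ice→φ5] = [T, T, F, T]
r3 m[ice→φ8] = [T, T, T, T]
r3 m[sun→φ0] = [T, T, F, T]
r3 m[sun→φ1] = [T, T, F, T]
r3 m[sun→φ3] = [T, T, F, T]
r3 m[sun→φ7] = [T, T, T, T]
fixed point reached at round 3
b[cld] = ⊗ incoming = [T, T, F, T]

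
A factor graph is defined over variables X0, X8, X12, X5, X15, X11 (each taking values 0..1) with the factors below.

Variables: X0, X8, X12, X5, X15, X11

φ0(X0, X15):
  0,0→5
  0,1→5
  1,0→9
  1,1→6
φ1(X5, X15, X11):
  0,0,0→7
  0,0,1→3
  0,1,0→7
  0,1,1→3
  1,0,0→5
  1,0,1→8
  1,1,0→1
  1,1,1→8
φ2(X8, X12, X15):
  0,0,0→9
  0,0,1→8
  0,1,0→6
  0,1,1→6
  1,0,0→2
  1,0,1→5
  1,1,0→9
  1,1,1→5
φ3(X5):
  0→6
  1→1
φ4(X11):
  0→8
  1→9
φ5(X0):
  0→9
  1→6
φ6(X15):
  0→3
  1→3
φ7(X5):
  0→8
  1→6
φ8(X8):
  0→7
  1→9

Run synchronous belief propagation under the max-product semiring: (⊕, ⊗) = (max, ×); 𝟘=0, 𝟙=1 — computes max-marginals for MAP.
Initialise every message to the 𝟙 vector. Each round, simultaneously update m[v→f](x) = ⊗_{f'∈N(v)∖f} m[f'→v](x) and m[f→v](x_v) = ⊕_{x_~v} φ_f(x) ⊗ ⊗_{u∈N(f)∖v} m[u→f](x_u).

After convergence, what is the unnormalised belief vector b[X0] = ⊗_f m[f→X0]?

init: all messages = 𝟙 over 2 values
r1 m[φ0→X0] = [5, 9]
r1 m[φ0→X15] = [9, 6]
r1 m[φ1→X5] = [7, 8]
r1 m[φ1→X15] = [8, 8]
r1 m[φ1→X11] = [7, 8]
r1 m[φ2→X8] = [9, 9]
r1 m[φ2→X12] = [9, 9]
r1 m[φ2→X15] = [9, 8]
r1 m[φ3→X5] = [6, 1]
r1 m[φ4→X11] = [8, 9]
r1 m[φ5→X0] = [9, 6]
r1 m[φ6→X15] = [3, 3]
r1 m[φ7→X5] = [8, 6]
r1 m[φ8→X8] = [7, 9]
r1 m[X0→φ0] = [1, 1]
r1 m[X0→φ5] = [1, 1]
r1 m[X8→φ2] = [1, 1]
r1 m[X8→φ8] = [1, 1]
r1 m[X12→φ2] = [1, 1]
r1 m[X5→φ1] = [1, 1]
r1 m[X5→φ3] = [1, 1]
r1 m[X5→φ7] = [1, 1]
r1 m[X15→φ0] = [1, 1]
r1 m[X15→φ1] = [1, 1]
r1 m[X15→φ2] = [1, 1]
r1 m[X15→φ6] = [1, 1]
r1 m[X11→φ1] = [1, 1]
r1 m[X11→φ4] = [1, 1]
r2 m[φ0→X0] = [5, 9]
r2 m[φ0→X15] = [9, 6]
r2 m[φ1→X5] = [7, 8]
r2 m[φ1→X15] = [8, 8]
r2 m[φ1→X11] = [7, 8]
r2 m[φ2→X8] = [9, 9]
r2 m[φ2→X12] = [9, 9]
r2 m[φ2→X15] = [9, 8]
r2 m[φ3→X5] = [6, 1]
r2 m[φ4→X11] = [8, 9]
r2 m[φ5→X0] = [9, 6]
r2 m[φ6→X15] = [3, 3]
r2 m[φ7→X5] = [8, 6]
r2 m[φ8→X8] = [7, 9]
r2 m[X0→φ0] = [9, 6]
r2 m[X0→φ5] = [5, 9]
r2 m[X8→φ2] = [7, 9]
r2 m[X8→φ8] = [9, 9]
r2 m[X12→φ2] = [1, 1]
r2 m[X5→φ1] = [48, 6]
r2 m[X5→φ3] = [56, 48]
r2 m[X5→φ7] = [42, 8]
r2 m[X15→φ0] = [216, 192]
r2 m[X15→φ1] = [243, 144]
r2 m[X15→φ2] = [216, 144]
r2 m[X15→φ6] = [648, 384]
r2 m[X11→φ1] = [8, 9]
r2 m[X11→φ4] = [7, 8]
r3 m[φ0→X0] = [1080, 1944]
r3 m[φ0→X15] = [54, 45]
r3 m[φ1→X5] = [13608, 17496]
r3 m[φ1→X15] = [2688, 2688]
r3 m[φ1→X11] = [81648, 34992]
r3 m[φ2→X8] = [1944, 1944]
r3 m[φ2→X12] = [13608, 17496]
r3 m[φ2→X15] = [81, 56]
r3 m[φ3→X5] = [6, 1]
r3 m[φ4→X11] = [8, 9]
r3 m[φ5→X0] = [9, 6]
r3 m[φ6→X15] = [3, 3]
r3 m[φ7→X5] = [8, 6]
r3 m[φ8→X8] = [7, 9]
r3 m[X0→φ0] = [9, 6]
r3 m[X0→φ5] = [5, 9]
r3 m[X8→φ2] = [7, 9]
r3 m[X8→φ8] = [9, 9]
r3 m[X12→φ2] = [1, 1]
r3 m[X5→φ1] = [48, 6]
r3 m[X5→φ3] = [56, 48]
r3 m[X5→φ7] = [42, 8]
r3 m[X15→φ0] = [216, 192]
r3 m[X15→φ1] = [243, 144]
r3 m[X15→φ2] = [216, 144]
r3 m[X15→φ6] = [648, 384]
r3 m[X11→φ1] = [8, 9]
r3 m[X11→φ4] = [7, 8]
r4 m[φ0→X0] = [1080, 1944]
r4 m[φ0→X15] = [54, 45]
r4 m[φ1→X5] = [13608, 17496]
r4 m[φ1→X15] = [2688, 2688]
r4 m[φ1→X11] = [81648, 34992]
r4 m[φ2→X8] = [1944, 1944]
r4 m[φ2→X12] = [13608, 17496]
r4 m[φ2→X15] = [81, 56]
r4 m[φ3→X5] = [6, 1]
r4 m[φ4→X11] = [8, 9]
r4 m[φ5→X0] = [9, 6]
r4 m[φ6→X15] = [3, 3]
r4 m[φ7→X5] = [8, 6]
r4 m[φ8→X8] = [7, 9]
r4 m[X0→φ0] = [9, 6]
r4 m[X0→φ5] = [1080, 1944]
r4 m[X8→φ2] = [7, 9]
r4 m[X8→φ8] = [1944, 1944]
r4 m[X12→φ2] = [1, 1]
r4 m[X5→φ1] = [48, 6]
r4 m[X5→φ3] = [108864, 104976]
r4 m[X5→φ7] = [81648, 17496]
r4 m[X15→φ0] = [653184, 451584]
r4 m[X15→φ1] = [13122, 7560]
r4 m[X15→φ2] = [435456, 362880]
r4 m[X15→φ6] = [11757312, 6773760]
r4 m[X11→φ1] = [8, 9]
r4 m[X11→φ4] = [81648, 34992]
r5 m[φ0→X0] = [3265920, 5878656]
r5 m[φ0→X15] = [54, 45]
r5 m[φ1→X5] = [734832, 944784]
r5 m[φ1→X15] = [2688, 2688]
r5 m[φ1→X11] = [4408992, 1889568]
r5 m[φ2→X8] = [3919104, 3919104]
r5 m[φ2→X12] = [27433728, 35271936]
r5 m[φ2→X15] = [81, 56]
r5 m[φ3→X5] = [6, 1]
r5 m[φ4→X11] = [8, 9]
r5 m[φ5→X0] = [9, 6]
r5 m[φ6→X15] = [3, 3]
r5 m[φ7→X5] = [8, 6]
r5 m[φ8→X8] = [7, 9]
r5 m[X0→φ0] = [9, 6]
r5 m[X0→φ5] = [1080, 1944]
r5 m[X8→φ2] = [7, 9]
r5 m[X8→φ8] = [1944, 1944]
r5 m[X12→φ2] = [1, 1]
r5 m[X5→φ1] = [48, 6]
r5 m[X5→φ3] = [108864, 104976]
r5 m[X5→φ7] = [81648, 17496]
r5 m[X15→φ0] = [653184, 451584]
r5 m[X15→φ1] = [13122, 7560]
r5 m[X15→φ2] = [435456, 362880]
r5 m[X15→φ6] = [11757312, 6773760]
r5 m[X11→φ1] = [8, 9]
r5 m[X11→φ4] = [81648, 34992]
r6 m[φ0→X0] = [3265920, 5878656]
r6 m[φ0→X15] = [54, 45]
r6 m[φ1→X5] = [734832, 944784]
r6 m[φ1→X15] = [2688, 2688]
r6 m[φ1→X11] = [4408992, 1889568]
r6 m[φ2→X8] = [3919104, 3919104]
r6 m[φ2→X12] = [27433728, 35271936]
r6 m[φ2→X15] = [81, 56]
r6 m[φ3→X5] = [6, 1]
r6 m[φ4→X11] = [8, 9]
r6 m[φ5→X0] = [9, 6]
r6 m[φ6→X15] = [3, 3]
r6 m[φ7→X5] = [8, 6]
r6 m[φ8→X8] = [7, 9]
r6 m[X0→φ0] = [9, 6]
r6 m[X0→φ5] = [3265920, 5878656]
r6 m[X8→φ2] = [7, 9]
r6 m[X8→φ8] = [3919104, 3919104]
r6 m[X12→φ2] = [1, 1]
r6 m[X5→φ1] = [48, 6]
r6 m[X5→φ3] = [5878656, 5668704]
r6 m[X5→φ7] = [4408992, 944784]
r6 m[X15→φ0] = [653184, 451584]
r6 m[X15→φ1] = [13122, 7560]
r6 m[X15→φ2] = [435456, 362880]
r6 m[X15→φ6] = [11757312, 6773760]
r6 m[X11→φ1] = [8, 9]
r6 m[X11→φ4] = [4408992, 1889568]
r7 m[φ0→X0] = [3265920, 5878656]
r7 m[φ0→X15] = [54, 45]
r7 m[φ1→X5] = [734832, 944784]
r7 m[φ1→X15] = [2688, 2688]
r7 m[φ1→X11] = [4408992, 1889568]
r7 m[φ2→X8] = [3919104, 3919104]
r7 m[φ2→X12] = [27433728, 35271936]
r7 m[φ2→X15] = [81, 56]
r7 m[φ3→X5] = [6, 1]
r7 m[φ4→X11] = [8, 9]
r7 m[φ5→X0] = [9, 6]
r7 m[φ6→X15] = [3, 3]
r7 m[φ7→X5] = [8, 6]
r7 m[φ8→X8] = [7, 9]
r7 m[X0→φ0] = [9, 6]
r7 m[X0→φ5] = [3265920, 5878656]
r7 m[X8→φ2] = [7, 9]
r7 m[X8→φ8] = [3919104, 3919104]
r7 m[X12→φ2] = [1, 1]
r7 m[X5→φ1] = [48, 6]
r7 m[X5→φ3] = [5878656, 5668704]
r7 m[X5→φ7] = [4408992, 944784]
r7 m[X15→φ0] = [653184, 451584]
r7 m[X15→φ1] = [13122, 7560]
r7 m[X15→φ2] = [435456, 362880]
r7 m[X15→φ6] = [11757312, 6773760]
r7 m[X11→φ1] = [8, 9]
r7 m[X11→φ4] = [4408992, 1889568]
fixed point reached at round 7
b[X0] = ⊗ incoming = [29393280, 35271936]

b[X0] = [29393280, 35271936]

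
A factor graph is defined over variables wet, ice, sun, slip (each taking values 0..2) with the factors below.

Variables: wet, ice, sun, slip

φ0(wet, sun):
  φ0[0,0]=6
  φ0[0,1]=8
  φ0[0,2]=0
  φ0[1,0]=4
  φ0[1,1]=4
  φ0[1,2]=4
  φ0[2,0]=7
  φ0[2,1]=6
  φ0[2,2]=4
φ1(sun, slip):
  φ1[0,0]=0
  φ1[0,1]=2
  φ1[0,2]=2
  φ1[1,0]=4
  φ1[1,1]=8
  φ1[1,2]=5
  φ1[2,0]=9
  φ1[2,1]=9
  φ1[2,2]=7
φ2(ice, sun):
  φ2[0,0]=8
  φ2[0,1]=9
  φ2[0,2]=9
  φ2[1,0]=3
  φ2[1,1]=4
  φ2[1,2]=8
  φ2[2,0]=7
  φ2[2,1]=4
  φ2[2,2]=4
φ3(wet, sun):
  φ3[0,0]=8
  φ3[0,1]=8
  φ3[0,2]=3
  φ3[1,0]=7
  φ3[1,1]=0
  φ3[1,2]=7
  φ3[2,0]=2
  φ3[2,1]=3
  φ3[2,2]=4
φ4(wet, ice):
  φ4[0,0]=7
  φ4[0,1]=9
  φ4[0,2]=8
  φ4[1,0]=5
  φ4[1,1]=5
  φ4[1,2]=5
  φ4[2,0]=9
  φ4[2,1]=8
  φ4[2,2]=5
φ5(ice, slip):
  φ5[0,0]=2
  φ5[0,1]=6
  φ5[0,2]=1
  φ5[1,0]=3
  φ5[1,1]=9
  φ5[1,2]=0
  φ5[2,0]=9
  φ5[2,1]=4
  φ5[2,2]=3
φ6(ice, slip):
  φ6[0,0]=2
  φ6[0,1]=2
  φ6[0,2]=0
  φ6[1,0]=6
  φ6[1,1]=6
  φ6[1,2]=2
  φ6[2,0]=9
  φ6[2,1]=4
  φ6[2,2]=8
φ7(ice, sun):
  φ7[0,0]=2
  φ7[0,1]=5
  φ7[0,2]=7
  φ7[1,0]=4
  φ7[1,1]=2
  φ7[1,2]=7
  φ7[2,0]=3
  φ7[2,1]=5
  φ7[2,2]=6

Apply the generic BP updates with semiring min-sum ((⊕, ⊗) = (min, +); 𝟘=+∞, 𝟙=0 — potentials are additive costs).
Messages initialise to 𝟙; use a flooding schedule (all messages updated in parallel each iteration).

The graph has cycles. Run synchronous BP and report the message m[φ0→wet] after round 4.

message @ round 4 = [13, 11, 14]

init: all messages = 𝟙 over 3 values
r1 m[φ0→wet] = [0, 4, 4]
r1 m[φ0→sun] = [4, 4, 0]
r1 m[φ1→sun] = [0, 4, 7]
r1 m[φ1→slip] = [0, 2, 2]
r1 m[φ2→ice] = [8, 3, 4]
r1 m[φ2→sun] = [3, 4, 4]
r1 m[φ3→wet] = [3, 0, 2]
r1 m[φ3→sun] = [2, 0, 3]
r1 m[φ4→wet] = [7, 5, 5]
r1 m[φ4→ice] = [5, 5, 5]
r1 m[φ5→ice] = [1, 0, 3]
r1 m[φ5→slip] = [2, 4, 0]
r1 m[φ6→ice] = [0, 2, 4]
r1 m[φ6→slip] = [2, 2, 0]
r1 m[φ7→ice] = [2, 2, 3]
r1 m[φ7→sun] = [2, 2, 6]
r1 m[wet→φ0] = [0, 0, 0]
r1 m[wet→φ3] = [0, 0, 0]
r1 m[wet→φ4] = [0, 0, 0]
r1 m[ice→φ2] = [0, 0, 0]
r1 m[ice→φ4] = [0, 0, 0]
r1 m[ice→φ5] = [0, 0, 0]
r1 m[ice→φ6] = [0, 0, 0]
r1 m[ice→φ7] = [0, 0, 0]
r1 m[sun→φ0] = [0, 0, 0]
r1 m[sun→φ1] = [0, 0, 0]
r1 m[sun→φ2] = [0, 0, 0]
r1 m[sun→φ3] = [0, 0, 0]
r1 m[sun→φ7] = [0, 0, 0]
r1 m[slip→φ1] = [0, 0, 0]
r1 m[slip→φ5] = [0, 0, 0]
r1 m[slip→φ6] = [0, 0, 0]
r2 m[φ0→wet] = [0, 4, 4]
r2 m[φ0→sun] = [4, 4, 0]
r2 m[φ1→sun] = [0, 4, 7]
r2 m[φ1→slip] = [0, 2, 2]
r2 m[φ2→ice] = [8, 3, 4]
r2 m[φ2→sun] = [3, 4, 4]
r2 m[φ3→wet] = [3, 0, 2]
r2 m[φ3→sun] = [2, 0, 3]
r2 m[φ4→wet] = [7, 5, 5]
r2 m[φ4→ice] = [5, 5, 5]
r2 m[φ5→ice] = [1, 0, 3]
r2 m[φ5→slip] = [2, 4, 0]
r2 m[φ6→ice] = [0, 2, 4]
r2 m[φ6→slip] = [2, 2, 0]
r2 m[φ7→ice] = [2, 2, 3]
r2 m[φ7→sun] = [2, 2, 6]
r2 m[wet→φ0] = [10, 5, 7]
r2 m[wet→φ3] = [7, 9, 9]
r2 m[wet→φ4] = [3, 4, 6]
r2 m[ice→φ2] = [8, 9, 15]
r2 m[ice→φ4] = [11, 7, 14]
r2 m[ice→φ5] = [15, 12, 16]
r2 m[ice→φ6] = [16, 10, 15]
r2 m[ice→φ7] = [14, 10, 16]
r2 m[sun→φ0] = [7, 10, 20]
r2 m[sun→φ1] = [11, 10, 13]
r2 m[sun→φ2] = [8, 10, 16]
r2 m[sun→φ3] = [9, 14, 17]
r2 m[sun→φ7] = [9, 12, 14]
r2 m[slip→φ1] = [4, 6, 0]
r2 m[slip→φ5] = [2, 4, 2]
r2 m[slip→φ6] = [2, 6, 2]
r3 m[φ0→wet] = [13, 11, 14]
r3 m[φ0→sun] = [9, 9, 9]
r3 m[φ1→sun] = [2, 5, 7]
r3 m[φ1→slip] = [11, 13, 13]
r3 m[φ2→ice] = [16, 11, 14]
r3 m[φ2→sun] = [12, 13, 17]
r3 m[φ3→wet] = [17, 14, 11]
r3 m[φ3→sun] = [11, 9, 10]
r3 m[φ4→wet] = [16, 12, 15]
r3 m[φ4→ice] = [9, 9, 9]
r3 m[φ5→ice] = [3, 2, 5]
r3 m[φ5→slip] = [15, 20, 12]
r3 m[φ6→ice] = [2, 4, 10]
r3 m[φ6→slip] = [16, 16, 12]
r3 m[φ7→ice] = [11, 13, 12]
r3 m[φ7→sun] = [14, 12, 17]
r3 m[wet→φ0] = [10, 5, 7]
r3 m[wet→φ3] = [7, 9, 9]
r3 m[wet→φ4] = [3, 4, 6]
r3 m[ice→φ2] = [8, 9, 15]
r3 m[ice→φ4] = [11, 7, 14]
r3 m[ice→φ5] = [15, 12, 16]
r3 m[ice→φ6] = [16, 10, 15]
r3 m[ice→φ7] = [14, 10, 16]
r3 m[sun→φ0] = [7, 10, 20]
r3 m[sun→φ1] = [11, 10, 13]
r3 m[sun→φ2] = [8, 10, 16]
r3 m[sun→φ3] = [9, 14, 17]
r3 m[sun→φ7] = [9, 12, 14]
r3 m[slip→φ1] = [4, 6, 0]
r3 m[slip→φ5] = [2, 4, 2]
r3 m[slip→φ6] = [2, 6, 2]
r4 m[φ0→wet] = [13, 11, 14]
r4 m[φ0→sun] = [9, 9, 9]
r4 m[φ1→sun] = [2, 5, 7]
r4 m[φ1→slip] = [11, 13, 13]
r4 m[φ2→ice] = [16, 11, 14]
r4 m[φ2→sun] = [12, 13, 17]
r4 m[φ3→wet] = [17, 14, 11]
r4 m[φ3→sun] = [11, 9, 10]
r4 m[φ4→wet] = [16, 12, 15]
r4 m[φ4→ice] = [9, 9, 9]
r4 m[φ5→ice] = [3, 2, 5]
r4 m[φ5→slip] = [15, 20, 12]
r4 m[φ6→ice] = [2, 4, 10]
r4 m[φ6→slip] = [16, 16, 12]
r4 m[φ7→ice] = [11, 13, 12]
r4 m[φ7→sun] = [14, 12, 17]
r4 m[wet→φ0] = [33, 26, 26]
r4 m[wet→φ3] = [29, 23, 29]
r4 m[wet→φ4] = [30, 25, 25]
r4 m[ice→φ2] = [25, 28, 36]
r4 m[ice→φ4] = [32, 30, 41]
r4 m[ice→φ5] = [38, 37, 45]
r4 m[ice→φ6] = [39, 35, 40]
r4 m[ice→φ7] = [30, 26, 38]
r4 m[sun→φ0] = [39, 39, 51]
r4 m[sun→φ1] = [46, 43, 53]
r4 m[sun→φ2] = [36, 35, 43]
r4 m[sun→φ3] = [37, 39, 50]
r4 m[sun→φ7] = [34, 36, 43]
r4 m[slip→φ1] = [31, 36, 24]
r4 m[slip→φ5] = [27, 29, 25]
r4 m[slip→φ6] = [26, 33, 25]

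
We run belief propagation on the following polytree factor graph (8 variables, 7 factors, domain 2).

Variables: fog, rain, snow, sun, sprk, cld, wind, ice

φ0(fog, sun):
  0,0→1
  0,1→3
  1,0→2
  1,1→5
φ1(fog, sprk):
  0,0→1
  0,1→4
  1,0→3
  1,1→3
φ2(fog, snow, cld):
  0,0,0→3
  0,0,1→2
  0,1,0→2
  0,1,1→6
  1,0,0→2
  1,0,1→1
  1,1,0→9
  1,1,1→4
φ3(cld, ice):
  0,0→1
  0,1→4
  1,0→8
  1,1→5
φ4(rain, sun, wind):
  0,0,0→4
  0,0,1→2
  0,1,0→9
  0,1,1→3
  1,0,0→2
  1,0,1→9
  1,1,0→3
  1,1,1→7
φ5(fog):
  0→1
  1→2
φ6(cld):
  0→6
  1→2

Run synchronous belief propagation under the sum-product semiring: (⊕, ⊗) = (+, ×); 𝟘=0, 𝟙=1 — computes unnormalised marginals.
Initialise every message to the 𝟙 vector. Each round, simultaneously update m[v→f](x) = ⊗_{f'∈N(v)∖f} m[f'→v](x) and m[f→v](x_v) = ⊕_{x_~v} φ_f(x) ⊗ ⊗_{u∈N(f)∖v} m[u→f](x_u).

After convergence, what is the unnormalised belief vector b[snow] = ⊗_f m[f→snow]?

init: all messages = 𝟙 over 2 values
r1 m[φ0→fog] = [4, 7]
r1 m[φ0→sun] = [3, 8]
r1 m[φ1→fog] = [5, 6]
r1 m[φ1→sprk] = [4, 7]
r1 m[φ2→fog] = [13, 16]
r1 m[φ2→snow] = [8, 21]
r1 m[φ2→cld] = [16, 13]
r1 m[φ3→cld] = [5, 13]
r1 m[φ3→ice] = [9, 9]
r1 m[φ4→rain] = [18, 21]
r1 m[φ4→sun] = [17, 22]
r1 m[φ4→wind] = [18, 21]
r1 m[φ5→fog] = [1, 2]
r1 m[φ6→cld] = [6, 2]
r1 m[fog→φ0] = [1, 1]
r1 m[fog→φ1] = [1, 1]
r1 m[fog→φ2] = [1, 1]
r1 m[fog→φ5] = [1, 1]
r1 m[rain→φ4] = [1, 1]
r1 m[snow→φ2] = [1, 1]
r1 m[sun→φ0] = [1, 1]
r1 m[sun→φ4] = [1, 1]
r1 m[sprk→φ1] = [1, 1]
r1 m[cld→φ2] = [1, 1]
r1 m[cld→φ3] = [1, 1]
r1 m[cld→φ6] = [1, 1]
r1 m[wind→φ4] = [1, 1]
r1 m[ice→φ3] = [1, 1]
r2 m[φ0→fog] = [4, 7]
r2 m[φ0→sun] = [3, 8]
r2 m[φ1→fog] = [5, 6]
r2 m[φ1→sprk] = [4, 7]
r2 m[φ2→fog] = [13, 16]
r2 m[φ2→snow] = [8, 21]
r2 m[φ2→cld] = [16, 13]
r2 m[φ3→cld] = [5, 13]
r2 m[φ3→ice] = [9, 9]
r2 m[φ4→rain] = [18, 21]
r2 m[φ4→sun] = [17, 22]
r2 m[φ4→wind] = [18, 21]
r2 m[φ5→fog] = [1, 2]
r2 m[φ6→cld] = [6, 2]
r2 m[fog→φ0] = [65, 192]
r2 m[fog→φ1] = [52, 224]
r2 m[fog→φ2] = [20, 84]
r2 m[fog→φ5] = [260, 672]
r2 m[rain→φ4] = [1, 1]
r2 m[snow→φ2] = [1, 1]
r2 m[sun→φ0] = [17, 22]
r2 m[sun→φ4] = [3, 8]
r2 m[sprk→φ1] = [1, 1]
r2 m[cld→φ2] = [30, 26]
r2 m[cld→φ3] = [96, 26]
r2 m[cld→φ6] = [80, 169]
r2 m[wind→φ4] = [1, 1]
r2 m[ice→φ3] = [1, 1]
r3 m[φ0→fog] = [83, 144]
r3 m[φ0→sun] = [449, 1155]
r3 m[φ1→fog] = [5, 6]
r3 m[φ1→sprk] = [724, 880]
r3 m[φ2→fog] = [358, 460]
r3 m[φ2→snow] = [10064, 35736]
r3 m[φ2→cld] = [1024, 580]
r3 m[φ3→cld] = [5, 13]
r3 m[φ3→ice] = [304, 514]
r3 m[φ4→rain] = [114, 113]
r3 m[φ4→sun] = [17, 22]
r3 m[φ4→wind] = [114, 113]
r3 m[φ5→fog] = [1, 2]
r3 m[φ6→cld] = [6, 2]
r3 m[fog→φ0] = [65, 192]
r3 m[fog→φ1] = [52, 224]
r3 m[fog→φ2] = [20, 84]
r3 m[fog→φ5] = [260, 672]
r3 m[rain→φ4] = [1, 1]
r3 m[snow→φ2] = [1, 1]
r3 m[sun→φ0] = [17, 22]
r3 m[sun→φ4] = [3, 8]
r3 m[sprk→φ1] = [1, 1]
r3 m[cld→φ2] = [30, 26]
r3 m[cld→φ3] = [96, 26]
r3 m[cld→φ6] = [80, 169]
r3 m[wind→φ4] = [1, 1]
r3 m[ice→φ3] = [1, 1]
r4 m[φ0→fog] = [83, 144]
r4 m[φ0→sun] = [449, 1155]
r4 m[φ1→fog] = [5, 6]
r4 m[φ1→sprk] = [724, 880]
r4 m[φ2→fog] = [358, 460]
r4 m[φ2→snow] = [10064, 35736]
r4 m[φ2→cld] = [1024, 580]
r4 m[φ3→cld] = [5, 13]
r4 m[φ3→ice] = [304, 514]
r4 m[φ4→rain] = [114, 113]
r4 m[φ4→sun] = [17, 22]
r4 m[φ4→wind] = [114, 113]
r4 m[φ5→fog] = [1, 2]
r4 m[φ6→cld] = [6, 2]
r4 m[fog→φ0] = [1790, 5520]
r4 m[fog→φ1] = [29714, 132480]
r4 m[fog→φ2] = [415, 1728]
r4 m[fog→φ5] = [148570, 397440]
r4 m[rain→φ4] = [1, 1]
r4 m[snow→φ2] = [1, 1]
r4 m[sun→φ0] = [17, 22]
r4 m[sun→φ4] = [449, 1155]
r4 m[sprk→φ1] = [1, 1]
r4 m[cld→φ2] = [30, 26]
r4 m[cld→φ3] = [6144, 1160]
r4 m[cld→φ6] = [5120, 7540]
r4 m[wind→φ4] = [1, 1]
r4 m[ice→φ3] = [1, 1]
r5 m[φ0→fog] = [83, 144]
r5 m[φ0→sun] = [12830, 32970]
r5 m[φ1→fog] = [5, 6]
r5 m[φ1→sprk] = [427154, 516296]
r5 m[φ2→fog] = [358, 460]
r5 m[φ2→snow] = [207538, 735912]
r5 m[φ2→cld] = [21083, 11960]
r5 m[φ3→cld] = [5, 13]
r5 m[φ3→ice] = [15424, 30376]
r5 m[φ4→rain] = [16554, 16489]
r5 m[φ4→sun] = [17, 22]
r5 m[φ4→wind] = [16554, 16489]
r5 m[φ5→fog] = [1, 2]
r5 m[φ6→cld] = [6, 2]
r5 m[fog→φ0] = [1790, 5520]
r5 m[fog→φ1] = [29714, 132480]
r5 m[fog→φ2] = [415, 1728]
r5 m[fog→φ5] = [148570, 397440]
r5 m[rain→φ4] = [1, 1]
r5 m[snow→φ2] = [1, 1]
r5 m[sun→φ0] = [17, 22]
r5 m[sun→φ4] = [449, 1155]
r5 m[sprk→φ1] = [1, 1]
r5 m[cld→φ2] = [30, 26]
r5 m[cld→φ3] = [6144, 1160]
r5 m[cld→φ6] = [5120, 7540]
r5 m[wind→φ4] = [1, 1]
r5 m[ice→φ3] = [1, 1]
r6 m[φ0→fog] = [83, 144]
r6 m[φ0→sun] = [12830, 32970]
r6 m[φ1→fog] = [5, 6]
r6 m[φ1→sprk] = [427154, 516296]
r6 m[φ2→fog] = [358, 460]
r6 m[φ2→snow] = [207538, 735912]
r6 m[φ2→cld] = [21083, 11960]
r6 m[φ3→cld] = [5, 13]
r6 m[φ3→ice] = [15424, 30376]
r6 m[φ4→rain] = [16554, 16489]
r6 m[φ4→sun] = [17, 22]
r6 m[φ4→wind] = [16554, 16489]
r6 m[φ5→fog] = [1, 2]
r6 m[φ6→cld] = [6, 2]
r6 m[fog→φ0] = [1790, 5520]
r6 m[fog→φ1] = [29714, 132480]
r6 m[fog→φ2] = [415, 1728]
r6 m[fog→φ5] = [148570, 397440]
r6 m[rain→φ4] = [1, 1]
r6 m[snow→φ2] = [1, 1]
r6 m[sun→φ0] = [17, 22]
r6 m[sun→φ4] = [12830, 32970]
r6 m[sprk→φ1] = [1, 1]
r6 m[cld→φ2] = [30, 26]
r6 m[cld→φ3] = [126498, 23920]
r6 m[cld→φ6] = [105415, 155480]
r6 m[wind→φ4] = [1, 1]
r6 m[ice→φ3] = [1, 1]
r7 m[φ0→fog] = [83, 144]
r7 m[φ0→sun] = [12830, 32970]
r7 m[φ1→fog] = [5, 6]
r7 m[φ1→sprk] = [427154, 516296]
r7 m[φ2→fog] = [358, 460]
r7 m[φ2→snow] = [207538, 735912]
r7 m[φ2→cld] = [21083, 11960]
r7 m[φ3→cld] = [5, 13]
r7 m[φ3→ice] = [317858, 625592]
r7 m[φ4→rain] = [472620, 470830]
r7 m[φ4→sun] = [17, 22]
r7 m[φ4→wind] = [472620, 470830]
r7 m[φ5→fog] = [1, 2]
r7 m[φ6→cld] = [6, 2]
r7 m[fog→φ0] = [1790, 5520]
r7 m[fog→φ1] = [29714, 132480]
r7 m[fog→φ2] = [415, 1728]
r7 m[fog→φ5] = [148570, 397440]
r7 m[rain→φ4] = [1, 1]
r7 m[snow→φ2] = [1, 1]
r7 m[sun→φ0] = [17, 22]
r7 m[sun→φ4] = [12830, 32970]
r7 m[sprk→φ1] = [1, 1]
r7 m[cld→φ2] = [30, 26]
r7 m[cld→φ3] = [126498, 23920]
r7 m[cld→φ6] = [105415, 155480]
r7 m[wind→φ4] = [1, 1]
r7 m[ice→φ3] = [1, 1]
r8 m[φ0→fog] = [83, 144]
r8 m[φ0→sun] = [12830, 32970]
r8 m[φ1→fog] = [5, 6]
r8 m[φ1→sprk] = [427154, 516296]
r8 m[φ2→fog] = [358, 460]
r8 m[φ2→snow] = [207538, 735912]
r8 m[φ2→cld] = [21083, 11960]
r8 m[φ3→cld] = [5, 13]
r8 m[φ3→ice] = [317858, 625592]
r8 m[φ4→rain] = [472620, 470830]
r8 m[φ4→sun] = [17, 22]
r8 m[φ4→wind] = [472620, 470830]
r8 m[φ5→fog] = [1, 2]
r8 m[φ6→cld] = [6, 2]
r8 m[fog→φ0] = [1790, 5520]
r8 m[fog→φ1] = [29714, 132480]
r8 m[fog→φ2] = [415, 1728]
r8 m[fog→φ5] = [148570, 397440]
r8 m[rain→φ4] = [1, 1]
r8 m[snow→φ2] = [1, 1]
r8 m[sun→φ0] = [17, 22]
r8 m[sun→φ4] = [12830, 32970]
r8 m[sprk→φ1] = [1, 1]
r8 m[cld→φ2] = [30, 26]
r8 m[cld→φ3] = [126498, 23920]
r8 m[cld→φ6] = [105415, 155480]
r8 m[wind→φ4] = [1, 1]
r8 m[ice→φ3] = [1, 1]
fixed point reached at round 8
b[snow] = ⊗ incoming = [207538, 735912]

b[snow] = [207538, 735912]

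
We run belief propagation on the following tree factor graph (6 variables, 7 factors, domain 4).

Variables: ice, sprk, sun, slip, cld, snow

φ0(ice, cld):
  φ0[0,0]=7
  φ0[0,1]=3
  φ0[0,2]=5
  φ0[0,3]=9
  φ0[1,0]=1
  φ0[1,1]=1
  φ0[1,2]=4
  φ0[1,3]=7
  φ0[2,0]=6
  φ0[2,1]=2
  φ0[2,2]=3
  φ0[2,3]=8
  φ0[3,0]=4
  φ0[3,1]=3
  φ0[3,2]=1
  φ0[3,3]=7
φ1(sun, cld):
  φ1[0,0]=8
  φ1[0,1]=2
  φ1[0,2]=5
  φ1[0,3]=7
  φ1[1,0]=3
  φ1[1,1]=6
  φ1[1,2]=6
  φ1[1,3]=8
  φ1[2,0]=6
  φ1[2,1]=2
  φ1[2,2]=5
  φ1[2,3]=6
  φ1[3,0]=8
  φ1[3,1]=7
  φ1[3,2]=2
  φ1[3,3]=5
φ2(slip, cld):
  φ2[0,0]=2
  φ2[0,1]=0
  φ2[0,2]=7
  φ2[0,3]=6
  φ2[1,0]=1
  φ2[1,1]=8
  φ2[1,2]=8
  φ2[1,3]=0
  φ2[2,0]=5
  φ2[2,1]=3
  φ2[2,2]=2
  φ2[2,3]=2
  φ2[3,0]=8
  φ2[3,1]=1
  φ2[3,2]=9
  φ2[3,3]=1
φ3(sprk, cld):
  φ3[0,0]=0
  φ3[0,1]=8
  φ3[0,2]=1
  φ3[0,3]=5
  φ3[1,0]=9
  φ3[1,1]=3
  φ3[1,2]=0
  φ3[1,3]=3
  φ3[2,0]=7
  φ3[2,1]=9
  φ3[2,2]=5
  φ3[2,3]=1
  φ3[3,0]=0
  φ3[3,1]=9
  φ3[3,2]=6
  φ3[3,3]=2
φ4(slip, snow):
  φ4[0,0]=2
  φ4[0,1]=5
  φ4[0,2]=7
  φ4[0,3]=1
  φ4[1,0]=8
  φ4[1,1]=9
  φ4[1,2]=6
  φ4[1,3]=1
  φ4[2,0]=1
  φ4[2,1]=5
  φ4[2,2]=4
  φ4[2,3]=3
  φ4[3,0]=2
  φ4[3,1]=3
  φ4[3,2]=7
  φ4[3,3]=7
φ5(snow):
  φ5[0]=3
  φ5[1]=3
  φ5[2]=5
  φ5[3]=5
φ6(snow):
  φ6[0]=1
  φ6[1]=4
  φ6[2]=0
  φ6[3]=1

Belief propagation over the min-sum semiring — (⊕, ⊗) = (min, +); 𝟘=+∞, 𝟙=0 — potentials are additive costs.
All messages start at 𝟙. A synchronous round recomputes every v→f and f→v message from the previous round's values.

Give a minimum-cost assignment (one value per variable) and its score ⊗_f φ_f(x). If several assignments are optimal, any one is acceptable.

init: all messages = 𝟙 over 4 values
r1 m[φ0→ice] = [3, 1, 2, 1]
r1 m[φ0→cld] = [1, 1, 1, 7]
r1 m[φ1→sun] = [2, 3, 2, 2]
r1 m[φ1→cld] = [3, 2, 2, 5]
r1 m[φ2→slip] = [0, 0, 2, 1]
r1 m[φ2→cld] = [1, 0, 2, 0]
r1 m[φ3→sprk] = [0, 0, 1, 0]
r1 m[φ3→cld] = [0, 3, 0, 1]
r1 m[φ4→slip] = [1, 1, 1, 2]
r1 m[φ4→snow] = [1, 3, 4, 1]
r1 m[φ5→snow] = [3, 3, 5, 5]
r1 m[φ6→snow] = [1, 4, 0, 1]
r1 m[ice→φ0] = [0, 0, 0, 0]
r1 m[sprk→φ3] = [0, 0, 0, 0]
r1 m[sun→φ1] = [0, 0, 0, 0]
r1 m[slip→φ2] = [0, 0, 0, 0]
r1 m[slip→φ4] = [0, 0, 0, 0]
r1 m[cld→φ0] = [0, 0, 0, 0]
r1 m[cld→φ1] = [0, 0, 0, 0]
r1 m[cld→φ2] = [0, 0, 0, 0]
r1 m[cld→φ3] = [0, 0, 0, 0]
r1 m[snow→φ4] = [0, 0, 0, 0]
r1 m[snow→φ5] = [0, 0, 0, 0]
r1 m[snow→φ6] = [0, 0, 0, 0]
r2 m[φ0→ice] = [3, 1, 2, 1]
r2 m[φ0→cld] = [1, 1, 1, 7]
r2 m[φ1→sun] = [2, 3, 2, 2]
r2 m[φ1→cld] = [3, 2, 2, 5]
r2 m[φ2→slip] = [0, 0, 2, 1]
r2 m[φ2→cld] = [1, 0, 2, 0]
r2 m[φ3→sprk] = [0, 0, 1, 0]
r2 m[φ3→cld] = [0, 3, 0, 1]
r2 m[φ4→slip] = [1, 1, 1, 2]
r2 m[φ4→snow] = [1, 3, 4, 1]
r2 m[φ5→snow] = [3, 3, 5, 5]
r2 m[φ6→snow] = [1, 4, 0, 1]
r2 m[ice→φ0] = [0, 0, 0, 0]
r2 m[sprk→φ3] = [0, 0, 0, 0]
r2 m[sun→φ1] = [0, 0, 0, 0]
r2 m[slip→φ2] = [1, 1, 1, 2]
r2 m[slip→φ4] = [0, 0, 2, 1]
r2 m[cld→φ0] = [4, 5, 4, 6]
r2 m[cld→φ1] = [2, 4, 3, 8]
r2 m[cld→φ2] = [4, 6, 3, 13]
r2 m[cld→φ3] = [5, 3, 5, 12]
r2 m[snow→φ4] = [4, 7, 5, 6]
r2 m[snow→φ5] = [2, 7, 4, 2]
r2 m[snow→φ6] = [4, 6, 9, 6]
r3 m[φ0→ice] = [8, 5, 7, 5]
r3 m[φ0→cld] = [1, 1, 1, 7]
r3 m[φ1→sun] = [6, 5, 6, 5]
r3 m[φ1→cld] = [3, 2, 2, 5]
r3 m[φ2→slip] = [6, 5, 5, 7]
r3 m[φ2→cld] = [2, 1, 3, 1]
r3 m[φ3→sprk] = [5, 5, 10, 5]
r3 m[φ3→cld] = [0, 3, 0, 1]
r3 m[φ4→slip] = [6, 7, 5, 6]
r3 m[φ4→snow] = [2, 4, 6, 1]
r3 m[φ5→snow] = [3, 3, 5, 5]
r3 m[φ6→snow] = [1, 4, 0, 1]
r3 m[ice→φ0] = [0, 0, 0, 0]
r3 m[sprk→φ3] = [0, 0, 0, 0]
r3 m[sun→φ1] = [0, 0, 0, 0]
r3 m[slip→φ2] = [1, 1, 1, 2]
r3 m[slip→φ4] = [0, 0, 2, 1]
r3 m[cld→φ0] = [4, 5, 4, 6]
r3 m[cld→φ1] = [2, 4, 3, 8]
r3 m[cld→φ2] = [4, 6, 3, 13]
r3 m[cld→φ3] = [5, 3, 5, 12]
r3 m[snow→φ4] = [4, 7, 5, 6]
r3 m[snow→φ5] = [2, 7, 4, 2]
r3 m[snow→φ6] = [4, 6, 9, 6]
r4 m[φ0→ice] = [8, 5, 7, 5]
r4 m[φ0→cld] = [1, 1, 1, 7]
r4 m[φ1→sun] = [6, 5, 6, 5]
r4 m[φ1→cld] = [3, 2, 2, 5]
r4 m[φ2→slip] = [6, 5, 5, 7]
r4 m[φ2→cld] = [2, 1, 3, 1]
r4 m[φ3→sprk] = [5, 5, 10, 5]
r4 m[φ3→cld] = [0, 3, 0, 1]
r4 m[φ4→slip] = [6, 7, 5, 6]
r4 m[φ4→snow] = [2, 4, 6, 1]
r4 m[φ5→snow] = [3, 3, 5, 5]
r4 m[φ6→snow] = [1, 4, 0, 1]
r4 m[ice→φ0] = [0, 0, 0, 0]
r4 m[sprk→φ3] = [0, 0, 0, 0]
r4 m[sun→φ1] = [0, 0, 0, 0]
r4 m[slip→φ2] = [6, 7, 5, 6]
r4 m[slip→φ4] = [6, 5, 5, 7]
r4 m[cld→φ0] = [5, 6, 5, 7]
r4 m[cld→φ1] = [3, 5, 4, 9]
r4 m[cld→φ2] = [4, 6, 3, 13]
r4 m[cld→φ3] = [6, 4, 6, 13]
r4 m[snow→φ4] = [4, 7, 5, 6]
r4 m[snow→φ5] = [3, 8, 6, 2]
r4 m[snow→φ6] = [5, 7, 11, 6]
r5 m[φ0→ice] = [9, 6, 8, 6]
r5 m[φ0→cld] = [1, 1, 1, 7]
r5 m[φ1→sun] = [7, 6, 7, 6]
r5 m[φ1→cld] = [3, 2, 2, 5]
r5 m[φ2→slip] = [6, 5, 5, 7]
r5 m[φ2→cld] = [8, 6, 7, 7]
r5 m[φ3→sprk] = [6, 6, 11, 6]
r5 m[φ3→cld] = [0, 3, 0, 1]
r5 m[φ4→slip] = [6, 7, 5, 6]
r5 m[φ4→snow] = [6, 10, 9, 6]
r5 m[φ5→snow] = [3, 3, 5, 5]
r5 m[φ6→snow] = [1, 4, 0, 1]
r5 m[ice→φ0] = [0, 0, 0, 0]
r5 m[sprk→φ3] = [0, 0, 0, 0]
r5 m[sun→φ1] = [0, 0, 0, 0]
r5 m[slip→φ2] = [6, 7, 5, 6]
r5 m[slip→φ4] = [6, 5, 5, 7]
r5 m[cld→φ0] = [5, 6, 5, 7]
r5 m[cld→φ1] = [3, 5, 4, 9]
r5 m[cld→φ2] = [4, 6, 3, 13]
r5 m[cld→φ3] = [6, 4, 6, 13]
r5 m[snow→φ4] = [4, 7, 5, 6]
r5 m[snow→φ5] = [3, 8, 6, 2]
r5 m[snow→φ6] = [5, 7, 11, 6]
r6 m[φ0→ice] = [9, 6, 8, 6]
r6 m[φ0→cld] = [1, 1, 1, 7]
r6 m[φ1→sun] = [7, 6, 7, 6]
r6 m[φ1→cld] = [3, 2, 2, 5]
r6 m[φ2→slip] = [6, 5, 5, 7]
r6 m[φ2→cld] = [8, 6, 7, 7]
r6 m[φ3→sprk] = [6, 6, 11, 6]
r6 m[φ3→cld] = [0, 3, 0, 1]
r6 m[φ4→slip] = [6, 7, 5, 6]
r6 m[φ4→snow] = [6, 10, 9, 6]
r6 m[φ5→snow] = [3, 3, 5, 5]
r6 m[φ6→snow] = [1, 4, 0, 1]
r6 m[ice→φ0] = [0, 0, 0, 0]
r6 m[sprk→φ3] = [0, 0, 0, 0]
r6 m[sun→φ1] = [0, 0, 0, 0]
r6 m[slip→φ2] = [6, 7, 5, 6]
r6 m[slip→φ4] = [6, 5, 5, 7]
r6 m[cld→φ0] = [11, 11, 9, 13]
r6 m[cld→φ1] = [9, 10, 8, 15]
r6 m[cld→φ2] = [4, 6, 3, 13]
r6 m[cld→φ3] = [12, 9, 10, 19]
r6 m[snow→φ4] = [4, 7, 5, 6]
r6 m[snow→φ5] = [7, 14, 9, 7]
r6 m[snow→φ6] = [9, 13, 14, 11]
r7 m[φ0→ice] = [14, 12, 12, 10]
r7 m[φ0→cld] = [1, 1, 1, 7]
r7 m[φ1→sun] = [12, 12, 12, 10]
r7 m[φ1→cld] = [3, 2, 2, 5]
r7 m[φ2→slip] = [6, 5, 5, 7]
r7 m[φ2→cld] = [8, 6, 7, 7]
r7 m[φ3→sprk] = [11, 10, 15, 12]
r7 m[φ3→cld] = [0, 3, 0, 1]
r7 m[φ4→slip] = [6, 7, 5, 6]
r7 m[φ4→snow] = [6, 10, 9, 6]
r7 m[φ5→snow] = [3, 3, 5, 5]
r7 m[φ6→snow] = [1, 4, 0, 1]
r7 m[ice→φ0] = [0, 0, 0, 0]
r7 m[sprk→φ3] = [0, 0, 0, 0]
r7 m[sun→φ1] = [0, 0, 0, 0]
r7 m[slip→φ2] = [6, 7, 5, 6]
r7 m[slip→φ4] = [6, 5, 5, 7]
r7 m[cld→φ0] = [11, 11, 9, 13]
r7 m[cld→φ1] = [9, 10, 8, 15]
r7 m[cld→φ2] = [4, 6, 3, 13]
r7 m[cld→φ3] = [12, 9, 10, 19]
r7 m[snow→φ4] = [4, 7, 5, 6]
r7 m[snow→φ5] = [7, 14, 9, 7]
r7 m[snow→φ6] = [9, 13, 14, 11]
r8 m[φ0→ice] = [14, 12, 12, 10]
r8 m[φ0→cld] = [1, 1, 1, 7]
r8 m[φ1→sun] = [12, 12, 12, 10]
r8 m[φ1→cld] = [3, 2, 2, 5]
r8 m[φ2→slip] = [6, 5, 5, 7]
r8 m[φ2→cld] = [8, 6, 7, 7]
r8 m[φ3→sprk] = [11, 10, 15, 12]
r8 m[φ3→cld] = [0, 3, 0, 1]
r8 m[φ4→slip] = [6, 7, 5, 6]
r8 m[φ4→snow] = [6, 10, 9, 6]
r8 m[φ5→snow] = [3, 3, 5, 5]
r8 m[φ6→snow] = [1, 4, 0, 1]
r8 m[ice→φ0] = [0, 0, 0, 0]
r8 m[sprk→φ3] = [0, 0, 0, 0]
r8 m[sun→φ1] = [0, 0, 0, 0]
r8 m[slip→φ2] = [6, 7, 5, 6]
r8 m[slip→φ4] = [6, 5, 5, 7]
r8 m[cld→φ0] = [11, 11, 9, 13]
r8 m[cld→φ1] = [9, 10, 8, 15]
r8 m[cld→φ2] = [4, 6, 3, 13]
r8 m[cld→φ3] = [12, 9, 10, 19]
r8 m[snow→φ4] = [4, 7, 5, 6]
r8 m[snow→φ5] = [7, 14, 9, 7]
r8 m[snow→φ6] = [9, 13, 14, 11]
fixed point reached at round 8
traceback from ice: (ice=3, sprk=1, sun=3, slip=2, cld=2, snow=0), score=10

assignment: (ice=3, sprk=1, sun=3, slip=2, cld=2, snow=0); score = 10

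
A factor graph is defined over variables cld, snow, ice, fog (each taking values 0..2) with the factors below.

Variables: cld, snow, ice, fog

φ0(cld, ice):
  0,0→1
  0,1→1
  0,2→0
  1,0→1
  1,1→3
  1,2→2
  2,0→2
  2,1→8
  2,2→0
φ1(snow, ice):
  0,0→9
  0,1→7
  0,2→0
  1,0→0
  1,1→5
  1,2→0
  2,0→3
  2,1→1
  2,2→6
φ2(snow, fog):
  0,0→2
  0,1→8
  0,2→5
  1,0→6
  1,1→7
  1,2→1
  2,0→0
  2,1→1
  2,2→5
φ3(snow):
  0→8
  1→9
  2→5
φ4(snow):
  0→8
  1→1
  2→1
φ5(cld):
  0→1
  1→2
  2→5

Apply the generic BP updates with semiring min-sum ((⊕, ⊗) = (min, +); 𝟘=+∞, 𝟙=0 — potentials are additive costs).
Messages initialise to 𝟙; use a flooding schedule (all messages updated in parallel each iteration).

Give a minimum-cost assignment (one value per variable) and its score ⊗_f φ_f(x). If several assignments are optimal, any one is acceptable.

assignment: (cld=0, snow=2, ice=1, fog=0); score = 9

init: all messages = 𝟙 over 3 values
r1 m[φ0→cld] = [0, 1, 0]
r1 m[φ0→ice] = [1, 1, 0]
r1 m[φ1→snow] = [0, 0, 1]
r1 m[φ1→ice] = [0, 1, 0]
r1 m[φ2→snow] = [2, 1, 0]
r1 m[φ2→fog] = [0, 1, 1]
r1 m[φ3→snow] = [8, 9, 5]
r1 m[φ4→snow] = [8, 1, 1]
r1 m[φ5→cld] = [1, 2, 5]
r1 m[cld→φ0] = [0, 0, 0]
r1 m[cld→φ5] = [0, 0, 0]
r1 m[snow→φ1] = [0, 0, 0]
r1 m[snow→φ2] = [0, 0, 0]
r1 m[snow→φ3] = [0, 0, 0]
r1 m[snow→φ4] = [0, 0, 0]
r1 m[ice→φ0] = [0, 0, 0]
r1 m[ice→φ1] = [0, 0, 0]
r1 m[fog→φ2] = [0, 0, 0]
r2 m[φ0→cld] = [0, 1, 0]
r2 m[φ0→ice] = [1, 1, 0]
r2 m[φ1→snow] = [0, 0, 1]
r2 m[φ1→ice] = [0, 1, 0]
r2 m[φ2→snow] = [2, 1, 0]
r2 m[φ2→fog] = [0, 1, 1]
r2 m[φ3→snow] = [8, 9, 5]
r2 m[φ4→snow] = [8, 1, 1]
r2 m[φ5→cld] = [1, 2, 5]
r2 m[cld→φ0] = [1, 2, 5]
r2 m[cld→φ5] = [0, 1, 0]
r2 m[snow→φ1] = [18, 11, 6]
r2 m[snow→φ2] = [16, 10, 7]
r2 m[snow→φ3] = [10, 2, 2]
r2 m[snow→φ4] = [10, 10, 6]
r2 m[ice→φ0] = [0, 1, 0]
r2 m[ice→φ1] = [1, 1, 0]
r2 m[fog→φ2] = [0, 0, 0]
r3 m[φ0→cld] = [0, 1, 0]
r3 m[φ0→ice] = [2, 2, 1]
r3 m[φ1→snow] = [0, 0, 2]
r3 m[φ1→ice] = [9, 7, 11]
r3 m[φ2→snow] = [2, 1, 0]
r3 m[φ2→fog] = [7, 8, 11]
r3 m[φ3→snow] = [8, 9, 5]
r3 m[φ4→snow] = [8, 1, 1]
r3 m[φ5→cld] = [1, 2, 5]
r3 m[cld→φ0] = [1, 2, 5]
r3 m[cld→φ5] = [0, 1, 0]
r3 m[snow→φ1] = [18, 11, 6]
r3 m[snow→φ2] = [16, 10, 7]
r3 m[snow→φ3] = [10, 2, 2]
r3 m[snow→φ4] = [10, 10, 6]
r3 m[ice→φ0] = [0, 1, 0]
r3 m[ice→φ1] = [1, 1, 0]
r3 m[fog→φ2] = [0, 0, 0]
r4 m[φ0→cld] = [0, 1, 0]
r4 m[φ0→ice] = [2, 2, 1]
r4 m[φ1→snow] = [0, 0, 2]
r4 m[φ1→ice] = [9, 7, 11]
r4 m[φ2→snow] = [2, 1, 0]
r4 m[φ2→fog] = [7, 8, 11]
r4 m[φ3→snow] = [8, 9, 5]
r4 m[φ4→snow] = [8, 1, 1]
r4 m[φ5→cld] = [1, 2, 5]
r4 m[cld→φ0] = [1, 2, 5]
r4 m[cld→φ5] = [0, 1, 0]
r4 m[snow→φ1] = [18, 11, 6]
r4 m[snow→φ2] = [16, 10, 8]
r4 m[snow→φ3] = [10, 2, 3]
r4 m[snow→φ4] = [10, 10, 7]
r4 m[ice→φ0] = [9, 7, 11]
r4 m[ice→φ1] = [2, 2, 1]
r4 m[fog→φ2] = [0, 0, 0]
r5 m[φ0→cld] = [8, 10, 11]
r5 m[φ0→ice] = [2, 2, 1]
r5 m[φ1→snow] = [1, 1, 3]
r5 m[φ1→ice] = [9, 7, 11]
r5 m[φ2→snow] = [2, 1, 0]
r5 m[φ2→fog] = [8, 9, 11]
r5 m[φ3→snow] = [8, 9, 5]
r5 m[φ4→snow] = [8, 1, 1]
r5 m[φ5→cld] = [1, 2, 5]
r5 m[cld→φ0] = [1, 2, 5]
r5 m[cld→φ5] = [0, 1, 0]
r5 m[snow→φ1] = [18, 11, 6]
r5 m[snow→φ2] = [16, 10, 8]
r5 m[snow→φ3] = [10, 2, 3]
r5 m[snow→φ4] = [10, 10, 7]
r5 m[ice→φ0] = [9, 7, 11]
r5 m[ice→φ1] = [2, 2, 1]
r5 m[fog→φ2] = [0, 0, 0]
r6 m[φ0→cld] = [8, 10, 11]
r6 m[φ0→ice] = [2, 2, 1]
r6 m[φ1→snow] = [1, 1, 3]
r6 m[φ1→ice] = [9, 7, 11]
r6 m[φ2→snow] = [2, 1, 0]
r6 m[φ2→fog] = [8, 9, 11]
r6 m[φ3→snow] = [8, 9, 5]
r6 m[φ4→snow] = [8, 1, 1]
r6 m[φ5→cld] = [1, 2, 5]
r6 m[cld→φ0] = [1, 2, 5]
r6 m[cld→φ5] = [8, 10, 11]
r6 m[snow→φ1] = [18, 11, 6]
r6 m[snow→φ2] = [17, 11, 9]
r6 m[snow→φ3] = [11, 3, 4]
r6 m[snow→φ4] = [11, 11, 8]
r6 m[ice→φ0] = [9, 7, 11]
r6 m[ice→φ1] = [2, 2, 1]
r6 m[fog→φ2] = [0, 0, 0]
r7 m[φ0→cld] = [8, 10, 11]
r7 m[φ0→ice] = [2, 2, 1]
r7 m[φ1→snow] = [1, 1, 3]
r7 m[φ1→ice] = [9, 7, 11]
r7 m[φ2→snow] = [2, 1, 0]
r7 m[φ2→fog] = [9, 10, 12]
r7 m[φ3→snow] = [8, 9, 5]
r7 m[φ4→snow] = [8, 1, 1]
r7 m[φ5→cld] = [1, 2, 5]
r7 m[cld→φ0] = [1, 2, 5]
r7 m[cld→φ5] = [8, 10, 11]
r7 m[snow→φ1] = [18, 11, 6]
r7 m[snow→φ2] = [17, 11, 9]
r7 m[snow→φ3] = [11, 3, 4]
r7 m[snow→φ4] = [11, 11, 8]
r7 m[ice→φ0] = [9, 7, 11]
r7 m[ice→φ1] = [2, 2, 1]
r7 m[fog→φ2] = [0, 0, 0]
r8 m[φ0→cld] = [8, 10, 11]
r8 m[φ0→ice] = [2, 2, 1]
r8 m[φ1→snow] = [1, 1, 3]
r8 m[φ1→ice] = [9, 7, 11]
r8 m[φ2→snow] = [2, 1, 0]
r8 m[φ2→fog] = [9, 10, 12]
r8 m[φ3→snow] = [8, 9, 5]
r8 m[φ4→snow] = [8, 1, 1]
r8 m[φ5→cld] = [1, 2, 5]
r8 m[cld→φ0] = [1, 2, 5]
r8 m[cld→φ5] = [8, 10, 11]
r8 m[snow→φ1] = [18, 11, 6]
r8 m[snow→φ2] = [17, 11, 9]
r8 m[snow→φ3] = [11, 3, 4]
r8 m[snow→φ4] = [11, 11, 8]
r8 m[ice→φ0] = [9, 7, 11]
r8 m[ice→φ1] = [2, 2, 1]
r8 m[fog→φ2] = [0, 0, 0]
fixed point reached at round 8
traceback from cld: (cld=0, snow=2, ice=1, fog=0), score=9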